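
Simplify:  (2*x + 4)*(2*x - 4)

4*x^2 - 16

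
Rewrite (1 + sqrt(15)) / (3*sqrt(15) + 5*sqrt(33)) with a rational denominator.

(-45 - 3*sqrt(15) + 5*sqrt(33) + 15*sqrt(55))/690

Multiply numerator and denominator by -5*sqrt(33) + 3*sqrt(15).
Denominator becomes -690; numerator becomes -15*sqrt(55) - 5*sqrt(33) + 3*sqrt(15) + 45.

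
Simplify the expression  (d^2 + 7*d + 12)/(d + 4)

d + 3

Factor: d^2 + 7*d + 12 = (d + 4)*(d + 3)
Cancel the common factor (d + 4).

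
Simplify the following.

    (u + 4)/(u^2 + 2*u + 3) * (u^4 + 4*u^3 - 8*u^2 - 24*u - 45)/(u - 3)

u^2 + 9*u + 20

Factor: u^4 + 4*u^3 - 8*u^2 - 24*u - 45 = (u + 5)*(u - 3)*(u^2 + 2*u + 3)
Cancel the common factors (u^2 + 2*u + 3), (u - 3).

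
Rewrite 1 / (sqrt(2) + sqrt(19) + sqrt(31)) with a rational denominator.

Group as (sqrt(19) + sqrt(31)) + sqrt(2); multiply by (sqrt(19) + sqrt(31)) - sqrt(2), then rationalise the remaining surd.

(-sqrt(1178) - 5*sqrt(31) + 7*sqrt(19) + 24*sqrt(2))/26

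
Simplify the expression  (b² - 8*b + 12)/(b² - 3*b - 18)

Factor: b² - 8*b + 12 = (b - 6)·(b - 2);  b² - 3*b - 18 = (b - 6)·(b + 3)
Cancel the common factor (b - 6).

(b - 2)/(b + 3)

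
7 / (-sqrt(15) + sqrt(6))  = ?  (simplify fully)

Multiply numerator and denominator by sqrt(6) + sqrt(15).
Denominator becomes -9; numerator becomes 7*sqrt(6) + 7*sqrt(15).

(-7*sqrt(15) - 7*sqrt(6))/9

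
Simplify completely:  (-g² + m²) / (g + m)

Difference of squares: factor out (g + m).

-g + m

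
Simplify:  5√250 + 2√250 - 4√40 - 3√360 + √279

3*√31 + 9*√10

5√250 = 25*√10; 2√250 = 10*√10; 4√40 = 8*√10; 3√360 = 18*√10; √279 = 3*√31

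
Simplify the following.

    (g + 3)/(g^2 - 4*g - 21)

Factor: g^2 - 4*g - 21 = (g + 3)*(g - 7)
Cancel the common factor (g + 3).

1/(g - 7)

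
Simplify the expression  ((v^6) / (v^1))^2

v^10

Inside the bracket: v^5
Raise to the power 2: v^10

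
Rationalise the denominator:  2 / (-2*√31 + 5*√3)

Multiply numerator and denominator by 5*√3 + 2*√31.
Denominator becomes -49; numerator becomes 10*√3 + 4*√31.

(-4*√31 - 10*√3)/49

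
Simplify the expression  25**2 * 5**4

25**2 = 5**4; 5**4 = 5**4
Combine exponents: 5**8

5**8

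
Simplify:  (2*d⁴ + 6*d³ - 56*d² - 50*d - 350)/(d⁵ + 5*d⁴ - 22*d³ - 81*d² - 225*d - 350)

Factor: 2*d⁴ + 6*d³ - 56*d² - 50*d - 350 = 2·(d - 5)·(d + 7)·(d² + d + 5);  d⁵ + 5*d⁴ - 22*d³ - 81*d² - 225*d - 350 = (d² + d + 5)·(d + 7)·(d + 2)·(d - 5)
Cancel the common factors (d² + d + 5), (d - 5), (d + 7).

2/(d + 2)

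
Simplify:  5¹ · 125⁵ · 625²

5¹ = 5^1; 125⁵ = 5^15; 625² = 5^8
Combine exponents: 5^24

5^24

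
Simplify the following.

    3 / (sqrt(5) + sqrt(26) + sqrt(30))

(-20*sqrt(39) + sqrt(30) + 9*sqrt(26) + 51*sqrt(5))/173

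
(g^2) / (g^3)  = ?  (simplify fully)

Quotient: (g^-1)

1/g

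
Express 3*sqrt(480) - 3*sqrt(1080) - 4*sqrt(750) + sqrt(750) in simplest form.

-21*sqrt(30)

3*sqrt(480) = 12*sqrt(30); 3*sqrt(1080) = 18*sqrt(30); 4*sqrt(750) = 20*sqrt(30); sqrt(750) = 5*sqrt(30)
Combine: (12 - 18 - 20 + 5)·sqrt(30) = -21*sqrt(30)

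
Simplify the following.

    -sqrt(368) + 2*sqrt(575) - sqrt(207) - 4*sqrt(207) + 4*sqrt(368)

sqrt(368) = 4*sqrt(23); 2*sqrt(575) = 10*sqrt(23); sqrt(207) = 3*sqrt(23); 4*sqrt(207) = 12*sqrt(23); 4*sqrt(368) = 16*sqrt(23)
Combine: (-4 + 10 - 3 - 12 + 16)·sqrt(23) = 7*sqrt(23)

7*sqrt(23)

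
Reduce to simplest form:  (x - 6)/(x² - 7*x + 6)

1/(x - 1)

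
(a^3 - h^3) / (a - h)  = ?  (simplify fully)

Factor as (a-b)(a^2+ab+b^2) with a=a, b=h.

a^2 + a*h + h^2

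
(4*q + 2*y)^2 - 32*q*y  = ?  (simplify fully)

4*(2*q - y)^2

Expand the square and combine the 32*q*y term.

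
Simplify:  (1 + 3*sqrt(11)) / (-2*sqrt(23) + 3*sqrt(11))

(2*sqrt(23) + 3*sqrt(11) + 6*sqrt(253) + 99)/7

Multiply numerator and denominator by 2*sqrt(23) + 3*sqrt(11).
Denominator becomes 7; numerator becomes 2*sqrt(23) + 3*sqrt(11) + 6*sqrt(253) + 99.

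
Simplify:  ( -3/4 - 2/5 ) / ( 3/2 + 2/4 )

Numerator: -3/4 - 2/5 = -23/20
Denominator: 3/2 + 2/4 = 2
Divide: (-23/20) · (1/2) = -23/40

-23/40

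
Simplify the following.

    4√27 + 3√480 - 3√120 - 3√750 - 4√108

-9*√30 - 12*√3

4√27 = 12*√3; 3√480 = 12*√30; 3√120 = 6*√30; 3√750 = 15*√30; 4√108 = 24*√3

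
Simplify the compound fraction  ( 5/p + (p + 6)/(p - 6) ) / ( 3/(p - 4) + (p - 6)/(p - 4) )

Numerator: 5/p + (p + 6)/(p - 6) = (p² + 11*p - 30)/(p² - 6*p)
Denominator: 3/(p - 4) + (p - 6)/(p - 4) = (p - 3)/(p - 4)
Divide: ((p² + 11*p - 30)/(p² - 6*p)) · ((p - 4)/(p - 3)) = (p³ + 7*p² - 74*p + 120)/(p³ - 9*p² + 18*p)

(p³ + 7*p² - 74*p + 120)/(p³ - 9*p² + 18*p)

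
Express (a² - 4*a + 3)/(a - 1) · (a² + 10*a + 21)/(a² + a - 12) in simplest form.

(a² + 10*a + 21)/(a + 4)

Factor: a² - 4*a + 3 = (a - 3)·(a - 1);  a² + 10*a + 21 = (a + 3)·(a + 7);  a² + a - 12 = (a - 3)·(a + 4)
Cancel the common factors (a - 1), (a - 3).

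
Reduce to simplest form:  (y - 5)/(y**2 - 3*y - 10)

1/(y + 2)

Factor: y**2 - 3*y - 10 = (y + 2)*(y - 5)
Cancel the common factor (y - 5).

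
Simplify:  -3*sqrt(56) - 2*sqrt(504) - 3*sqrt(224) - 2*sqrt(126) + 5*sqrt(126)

-21*sqrt(14)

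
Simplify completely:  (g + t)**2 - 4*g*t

(g - t)**2

Expand the square and combine the 4*g*t term.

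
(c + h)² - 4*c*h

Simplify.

(c - h)²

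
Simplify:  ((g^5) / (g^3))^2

Inside the bracket: g^2
Raise to the power 2: g^4

g^4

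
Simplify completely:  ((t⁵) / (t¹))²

t⁸

Inside the bracket: t⁴
Raise to the power 2: t⁸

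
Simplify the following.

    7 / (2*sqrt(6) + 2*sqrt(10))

Multiply numerator and denominator by -2*sqrt(10) + 2*sqrt(6).
Denominator becomes -16; numerator becomes -14*sqrt(10) + 14*sqrt(6).

(-7*sqrt(6) + 7*sqrt(10))/8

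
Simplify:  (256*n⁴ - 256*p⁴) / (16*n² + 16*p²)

16*n² - 16*p²

Difference of fourth powers: factor out (16*n² + 16*p²).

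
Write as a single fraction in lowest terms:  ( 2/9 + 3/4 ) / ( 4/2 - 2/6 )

7/12

Numerator: 2/9 + 3/4 = 35/36
Denominator: 4/2 - 2/6 = 5/3
Divide: (35/36) · (3/5) = 7/12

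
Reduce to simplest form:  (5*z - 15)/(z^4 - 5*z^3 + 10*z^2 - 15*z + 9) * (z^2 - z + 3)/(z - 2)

5/(z^2 - 3*z + 2)

Factor: 5*z - 15 = 5*(z - 3);  z^4 - 5*z^3 + 10*z^2 - 15*z + 9 = (z - 1)*(z^2 - z + 3)*(z - 3)
Cancel the common factors (z^2 - z + 3), (z - 3).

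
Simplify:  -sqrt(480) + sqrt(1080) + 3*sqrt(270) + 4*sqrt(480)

27*sqrt(30)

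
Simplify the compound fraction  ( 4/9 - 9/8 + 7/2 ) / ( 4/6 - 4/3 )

-203/48

Numerator: 4/9 - 9/8 + 7/2 = 203/72
Denominator: 4/6 - 4/3 = -2/3
Divide: (203/72) · (-3/2) = -203/48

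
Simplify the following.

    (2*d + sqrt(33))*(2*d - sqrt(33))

Product of conjugates: (P+Q)(P-Q) = P**2 - Q**2.

4*d**2 - 33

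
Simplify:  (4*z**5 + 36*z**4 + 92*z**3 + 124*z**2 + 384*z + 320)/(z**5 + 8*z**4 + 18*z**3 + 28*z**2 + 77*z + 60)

(4*z + 16)/(z + 3)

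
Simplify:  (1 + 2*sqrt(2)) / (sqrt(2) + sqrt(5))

Multiply numerator and denominator by -sqrt(5) + sqrt(2).
Denominator becomes -3; numerator becomes -2*sqrt(10) - sqrt(5) + sqrt(2) + 4.

(-4 - sqrt(2) + sqrt(5) + 2*sqrt(10))/3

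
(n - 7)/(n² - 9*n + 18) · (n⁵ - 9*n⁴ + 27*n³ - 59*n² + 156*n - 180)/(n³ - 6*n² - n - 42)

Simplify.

Factor: n² - 9*n + 18 = (n - 6)·(n - 3);  n⁵ - 9*n⁴ + 27*n³ - 59*n² + 156*n - 180 = (n - 2)·(n - 5)·(n² + n + 6)·(n - 3);  n³ - 6*n² - n - 42 = (n² + n + 6)·(n - 7)
Cancel the common factors (n² + n + 6), (n - 3), (n - 7).

(n² - 7*n + 10)/(n - 6)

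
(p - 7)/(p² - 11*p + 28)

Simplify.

1/(p - 4)

Factor: p² - 11*p + 28 = (p - 7)·(p - 4)
Cancel the common factor (p - 7).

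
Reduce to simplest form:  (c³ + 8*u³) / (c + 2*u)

c² - 2*c*u + 4*u²

Factor as (a+b)(a^2-ab+b^2) with a=c, b=(2*u).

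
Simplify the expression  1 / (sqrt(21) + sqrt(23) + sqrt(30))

(-3*sqrt(1610) + 7*sqrt(30) + 14*sqrt(23) + 16*sqrt(21))/868

Group as (sqrt(21) + sqrt(23)) + sqrt(30); multiply by (sqrt(21) + sqrt(23)) - sqrt(30), then rationalise the remaining surd.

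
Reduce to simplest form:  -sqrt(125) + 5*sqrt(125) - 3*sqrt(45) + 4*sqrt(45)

23*sqrt(5)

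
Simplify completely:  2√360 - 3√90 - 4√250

-17*√10

2√360 = 12*√10; 3√90 = 9*√10; 4√250 = 20*√10
Combine: (12 - 9 - 20)·√10 = -17*√10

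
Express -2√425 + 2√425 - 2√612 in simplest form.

-12*√17

2√425 = 10*√17; 2√425 = 10*√17; 2√612 = 12*√17
Combine: (-10 + 10 - 12)·√17 = -12*√17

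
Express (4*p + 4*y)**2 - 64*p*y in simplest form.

16*(p - y)**2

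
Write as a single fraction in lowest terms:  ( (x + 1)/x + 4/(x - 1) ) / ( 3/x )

(x^2 + 4*x - 1)/(3*x - 3)

Numerator: (x + 1)/x + 4/(x - 1) = (x^2 + 4*x - 1)/(x^2 - x)
Denominator: 3/x = 3/x
Divide: ((x^2 + 4*x - 1)/(x^2 - x)) · (x/3) = (x^2 + 4*x - 1)/(3*x - 3)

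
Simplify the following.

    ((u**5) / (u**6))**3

u**(-3)

Inside the bracket: (u**-1)
Raise to the power 3: (u**-3)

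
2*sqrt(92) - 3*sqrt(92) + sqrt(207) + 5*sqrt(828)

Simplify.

31*sqrt(23)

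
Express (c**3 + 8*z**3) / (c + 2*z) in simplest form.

c**2 - 2*c*z + 4*z**2

c**3 + (2*z)**3 = (c + 2*z)(c**2 - 2*c*z + 4*z**2).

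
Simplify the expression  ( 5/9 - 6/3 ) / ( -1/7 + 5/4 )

Numerator: 5/9 - 6/3 = -13/9
Denominator: -1/7 + 5/4 = 31/28
Divide: (-13/9) · (28/31) = -364/279

-364/279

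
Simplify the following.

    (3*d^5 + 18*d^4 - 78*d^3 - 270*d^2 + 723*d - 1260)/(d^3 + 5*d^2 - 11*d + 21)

3*d^2 + 3*d - 60

Factor: 3*d^5 + 18*d^4 - 78*d^3 - 270*d^2 + 723*d - 1260 = 3*(d - 4)*(d + 7)*(d + 5)*(d^2 - 2*d + 3);  d^3 + 5*d^2 - 11*d + 21 = (d^2 - 2*d + 3)*(d + 7)
Cancel the common factors (d^2 - 2*d + 3), (d + 7).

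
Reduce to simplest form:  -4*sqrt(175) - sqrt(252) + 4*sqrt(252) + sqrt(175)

3*sqrt(7)

4*sqrt(175) = 20*sqrt(7); sqrt(252) = 6*sqrt(7); 4*sqrt(252) = 24*sqrt(7); sqrt(175) = 5*sqrt(7)
Combine: (-20 - 6 + 24 + 5)·sqrt(7) = 3*sqrt(7)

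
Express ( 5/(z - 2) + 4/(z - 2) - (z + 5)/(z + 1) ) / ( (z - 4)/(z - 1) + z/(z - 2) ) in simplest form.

(-z³ + 7*z² + 13*z - 19)/(2*z³ - 5*z² + z + 8)

Numerator: 5/(z - 2) + 4/(z - 2) - (z + 5)/(z + 1) = (-z² + 6*z + 19)/(z² - z - 2)
Denominator: (z - 4)/(z - 1) + z/(z - 2) = (2*z² - 7*z + 8)/(z² - 3*z + 2)
Divide: ((-z² + 6*z + 19)/(z² - z - 2)) · ((z² - 3*z + 2)/(2*z² - 7*z + 8)) = (-z³ + 7*z² + 13*z - 19)/(2*z³ - 5*z² + z + 8)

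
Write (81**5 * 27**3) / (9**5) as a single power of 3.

3**19

81**5 = 3**20; 27**3 = 3**9; 9**5 = 3**10
Combine exponents: 3**19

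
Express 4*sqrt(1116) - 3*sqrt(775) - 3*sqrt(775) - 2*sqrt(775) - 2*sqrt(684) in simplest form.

4*sqrt(1116) = 24*sqrt(31); 3*sqrt(775) = 15*sqrt(31); 3*sqrt(775) = 15*sqrt(31); 2*sqrt(775) = 10*sqrt(31); 2*sqrt(684) = 12*sqrt(19)

-16*sqrt(31) - 12*sqrt(19)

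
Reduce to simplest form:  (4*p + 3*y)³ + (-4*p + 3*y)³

Only the even-power cross terms survive.

288*p²*y + 54*y³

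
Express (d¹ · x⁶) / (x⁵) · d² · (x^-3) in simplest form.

d³/x²

Quotient: d¹ · x¹
Multiply by d² · (x^-3): add exponents.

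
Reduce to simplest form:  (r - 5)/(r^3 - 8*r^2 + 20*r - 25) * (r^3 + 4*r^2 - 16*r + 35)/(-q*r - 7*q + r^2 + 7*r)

Factor: r^3 - 8*r^2 + 20*r - 25 = (r - 5)*(r^2 - 3*r + 5);  r^3 + 4*r^2 - 16*r + 35 = (r + 7)*(r^2 - 3*r + 5);  -q*r - 7*q + r^2 + 7*r = (-q + r)*(r + 7)
Cancel the common factors (r^2 - 3*r + 5), (r + 7), (r - 5).

-1/(q - r)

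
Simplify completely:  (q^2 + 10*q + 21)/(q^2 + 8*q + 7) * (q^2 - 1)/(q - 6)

(q^2 + 2*q - 3)/(q - 6)

Factor: q^2 + 10*q + 21 = (q + 7)*(q + 3);  q^2 + 8*q + 7 = (q + 7)*(q + 1);  q^2 - 1 = (q + 1)*(q - 1)
Cancel the common factors (q + 1), (q + 7).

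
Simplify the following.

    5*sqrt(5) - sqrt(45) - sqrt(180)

-4*sqrt(5)

5*sqrt(5) = 5*sqrt(5); sqrt(45) = 3*sqrt(5); sqrt(180) = 6*sqrt(5)
Combine: (5 - 3 - 6)·sqrt(5) = -4*sqrt(5)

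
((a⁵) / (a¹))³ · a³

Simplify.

a^15

Inside the bracket: a⁴
Raise to the power 3: a^12
Multiply by a³: add exponents.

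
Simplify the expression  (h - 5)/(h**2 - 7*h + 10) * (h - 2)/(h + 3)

Factor: h**2 - 7*h + 10 = (h - 5)*(h - 2)
Cancel the common factors (h - 2), (h - 5).

1/(h + 3)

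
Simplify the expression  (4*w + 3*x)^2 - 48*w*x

After expansion: 16*w^2 - 24*w*x + 9*x^2 — a perfect-square trinomial.

(4*w - 3*x)^2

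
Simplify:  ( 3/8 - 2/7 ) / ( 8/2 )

5/224

Numerator: 3/8 - 2/7 = 5/56
Denominator: 8/2 = 4
Divide: (5/56) · (1/4) = 5/224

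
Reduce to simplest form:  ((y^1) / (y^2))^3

y^(-3)

Inside the bracket: (y^-1)
Raise to the power 3: (y^-3)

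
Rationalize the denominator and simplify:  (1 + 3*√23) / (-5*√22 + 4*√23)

(-15*√506 - 276 - 5*√22 - 4*√23)/182

Multiply numerator and denominator by 4*√23 + 5*√22.
Denominator becomes -182; numerator becomes 4*√23 + 5*√22 + 276 + 15*√506.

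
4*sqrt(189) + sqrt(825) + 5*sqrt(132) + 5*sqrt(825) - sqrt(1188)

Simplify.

12*sqrt(21) + 34*sqrt(33)

4*sqrt(189) = 12*sqrt(21); sqrt(825) = 5*sqrt(33); 5*sqrt(132) = 10*sqrt(33); 5*sqrt(825) = 25*sqrt(33); sqrt(1188) = 6*sqrt(33)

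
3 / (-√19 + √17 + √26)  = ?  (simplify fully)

(-36*√19 + 15*√26 + 42*√17 + 3*√8398)/596

Group as (√17 + √26) - √19; multiply by (√17 + √26) + √19, then rationalise the remaining surd.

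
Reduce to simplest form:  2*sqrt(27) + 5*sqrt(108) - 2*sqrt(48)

28*sqrt(3)

2*sqrt(27) = 6*sqrt(3); 5*sqrt(108) = 30*sqrt(3); 2*sqrt(48) = 8*sqrt(3)
Combine: (6 + 30 - 8)·sqrt(3) = 28*sqrt(3)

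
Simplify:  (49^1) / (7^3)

49^1 = 7^2; 7^3 = 7^3
Combine exponents: 7^(-1)

7^(-1)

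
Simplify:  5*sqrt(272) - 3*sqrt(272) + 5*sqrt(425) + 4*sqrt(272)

49*sqrt(17)

5*sqrt(272) = 20*sqrt(17); 3*sqrt(272) = 12*sqrt(17); 5*sqrt(425) = 25*sqrt(17); 4*sqrt(272) = 16*sqrt(17)
Combine: (20 - 12 + 25 + 16)·sqrt(17) = 49*sqrt(17)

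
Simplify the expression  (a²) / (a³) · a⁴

Quotient: (a^-1)
Multiply by a⁴: add exponents.

a³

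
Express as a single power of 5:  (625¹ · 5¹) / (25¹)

625¹ = 5^4; 5¹ = 5^1; 25¹ = 5^2
Combine exponents: 5^3

5^3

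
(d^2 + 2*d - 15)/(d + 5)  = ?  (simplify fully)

d - 3

Factor: d^2 + 2*d - 15 = (d - 3)*(d + 5)
Cancel the common factor (d + 5).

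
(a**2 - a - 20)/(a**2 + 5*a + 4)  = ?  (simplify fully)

(a - 5)/(a + 1)

Factor: a**2 - a - 20 = (a - 5)*(a + 4);  a**2 + 5*a + 4 = (a + 4)*(a + 1)
Cancel the common factor (a + 4).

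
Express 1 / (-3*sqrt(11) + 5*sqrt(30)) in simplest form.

(3*sqrt(11) + 5*sqrt(30))/651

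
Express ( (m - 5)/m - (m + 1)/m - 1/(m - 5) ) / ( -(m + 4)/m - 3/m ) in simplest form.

(7*m - 30)/(m^2 + 2*m - 35)

Numerator: (m - 5)/m - (m + 1)/m - 1/(m - 5) = (-7*m + 30)/(m^2 - 5*m)
Denominator: -(m + 4)/m - 3/m = (-m - 7)/m
Divide: ((-7*m + 30)/(m^2 - 5*m)) · (m/(-m - 7)) = (7*m - 30)/(m^2 + 2*m - 35)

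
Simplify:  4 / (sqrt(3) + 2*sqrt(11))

(-4*sqrt(3) + 8*sqrt(11))/41

Multiply numerator and denominator by -sqrt(3) + 2*sqrt(11).
Denominator becomes 41; numerator becomes -4*sqrt(3) + 8*sqrt(11).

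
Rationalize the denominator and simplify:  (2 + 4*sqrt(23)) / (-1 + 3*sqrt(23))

(5*sqrt(23) + 139)/103

Multiply numerator and denominator by -3*sqrt(23) - 1.
Denominator becomes -206; numerator becomes -278 - 10*sqrt(23).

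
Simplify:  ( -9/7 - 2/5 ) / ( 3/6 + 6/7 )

Numerator: -9/7 - 2/5 = -59/35
Denominator: 3/6 + 6/7 = 19/14
Divide: (-59/35) · (14/19) = -118/95

-118/95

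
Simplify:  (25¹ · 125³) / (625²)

5^3

25¹ = 5^2; 125³ = 5^9; 625² = 5^8
Combine exponents: 5^3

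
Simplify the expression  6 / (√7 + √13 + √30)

Group as (√7 + √30) + √13; multiply by (√7 + √30) - √13, then rationalise the remaining surd.

(-√2730 - 5*√30 + 12*√13 + 18*√7)/22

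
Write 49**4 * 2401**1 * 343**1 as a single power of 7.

7**15

49**4 = 7**8; 2401**1 = 7**4; 343**1 = 7**3
Combine exponents: 7**15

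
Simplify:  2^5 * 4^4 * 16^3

2^5 = 2^5; 4^4 = 2^8; 16^3 = 2^12
Combine exponents: 2^25

2^25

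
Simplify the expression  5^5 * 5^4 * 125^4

5^5 = 5^5; 5^4 = 5^4; 125^4 = 5^12
Combine exponents: 5^21

5^21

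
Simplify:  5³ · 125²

5^9

5³ = 5^3; 125² = 5^6
Combine exponents: 5^9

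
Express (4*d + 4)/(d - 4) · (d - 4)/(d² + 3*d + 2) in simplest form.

4/(d + 2)

Factor: 4*d + 4 = 4·(d + 1);  d² + 3*d + 2 = (d + 2)·(d + 1)
Cancel the common factors (d - 4), (d + 1).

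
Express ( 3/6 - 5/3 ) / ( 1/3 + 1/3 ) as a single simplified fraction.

-7/4

Numerator: 3/6 - 5/3 = -7/6
Denominator: 1/3 + 1/3 = 2/3
Divide: (-7/6) · (3/2) = -7/4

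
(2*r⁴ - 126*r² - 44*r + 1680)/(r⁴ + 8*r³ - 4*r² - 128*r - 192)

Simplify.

Factor: 2*r⁴ - 126*r² - 44*r + 1680 = 2·(r - 4)·(r - 7)·(r + 5)·(r + 6);  r⁴ + 8*r³ - 4*r² - 128*r - 192 = (r - 4)·(r + 2)·(r + 6)·(r + 4)
Cancel the common factors (r + 6), (r - 4).

(2*r² - 4*r - 70)/(r² + 6*r + 8)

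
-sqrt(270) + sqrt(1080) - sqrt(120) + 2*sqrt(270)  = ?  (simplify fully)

7*sqrt(30)

sqrt(270) = 3*sqrt(30); sqrt(1080) = 6*sqrt(30); sqrt(120) = 2*sqrt(30); 2*sqrt(270) = 6*sqrt(30)
Combine: (-3 + 6 - 2 + 6)·sqrt(30) = 7*sqrt(30)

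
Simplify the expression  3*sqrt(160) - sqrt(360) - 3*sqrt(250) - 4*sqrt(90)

-21*sqrt(10)

3*sqrt(160) = 12*sqrt(10); sqrt(360) = 6*sqrt(10); 3*sqrt(250) = 15*sqrt(10); 4*sqrt(90) = 12*sqrt(10)
Combine: (12 - 6 - 15 - 12)·sqrt(10) = -21*sqrt(10)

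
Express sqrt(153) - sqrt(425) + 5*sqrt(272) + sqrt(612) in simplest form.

sqrt(153) = 3*sqrt(17); sqrt(425) = 5*sqrt(17); 5*sqrt(272) = 20*sqrt(17); sqrt(612) = 6*sqrt(17)
Combine: (3 - 5 + 20 + 6)·sqrt(17) = 24*sqrt(17)

24*sqrt(17)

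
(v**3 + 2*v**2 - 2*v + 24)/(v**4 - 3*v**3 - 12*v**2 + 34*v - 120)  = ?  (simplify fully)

Factor: v**3 + 2*v**2 - 2*v + 24 = (v**2 - 2*v + 6)*(v + 4);  v**4 - 3*v**3 - 12*v**2 + 34*v - 120 = (v**2 - 2*v + 6)*(v + 4)*(v - 5)
Cancel the common factors (v**2 - 2*v + 6), (v + 4).

1/(v - 5)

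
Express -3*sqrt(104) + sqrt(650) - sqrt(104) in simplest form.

-3*sqrt(26)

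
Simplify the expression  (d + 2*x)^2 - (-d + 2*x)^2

8*d*x

Only the odd-power cross terms survive.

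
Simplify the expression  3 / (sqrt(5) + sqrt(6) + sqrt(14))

(-4*sqrt(105) - 3*sqrt(14) + 13*sqrt(6) + 15*sqrt(5))/37

Group as (sqrt(5) + sqrt(6)) + sqrt(14); multiply by (sqrt(5) + sqrt(6)) - sqrt(14), then rationalise the remaining surd.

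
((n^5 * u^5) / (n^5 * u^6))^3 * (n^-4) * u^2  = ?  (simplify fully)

Inside the bracket: (u^-1)
Raise to the power 3: (u^-3)
Multiply by (n^-4) * u^2: add exponents.

1/(n^4*u)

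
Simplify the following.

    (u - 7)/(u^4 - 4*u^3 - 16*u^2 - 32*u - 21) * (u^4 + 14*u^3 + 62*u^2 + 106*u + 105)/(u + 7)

(u + 5)/(u + 1)

Factor: u^4 - 4*u^3 - 16*u^2 - 32*u - 21 = (u + 1)*(u - 7)*(u^2 + 2*u + 3);  u^4 + 14*u^3 + 62*u^2 + 106*u + 105 = (u + 5)*(u + 7)*(u^2 + 2*u + 3)
Cancel the common factors (u^2 + 2*u + 3), (u + 7), (u - 7).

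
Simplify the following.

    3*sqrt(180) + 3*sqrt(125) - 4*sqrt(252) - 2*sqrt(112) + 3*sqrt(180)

-32*sqrt(7) + 51*sqrt(5)

3*sqrt(180) = 18*sqrt(5); 3*sqrt(125) = 15*sqrt(5); 4*sqrt(252) = 24*sqrt(7); 2*sqrt(112) = 8*sqrt(7); 3*sqrt(180) = 18*sqrt(5)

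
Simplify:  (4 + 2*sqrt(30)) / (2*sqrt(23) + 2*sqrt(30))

Multiply numerator and denominator by -2*sqrt(23) + 2*sqrt(30).
Denominator becomes 28; numerator becomes -4*sqrt(690) - 8*sqrt(23) + 8*sqrt(30) + 120.

(-sqrt(690) - 2*sqrt(23) + 2*sqrt(30) + 30)/7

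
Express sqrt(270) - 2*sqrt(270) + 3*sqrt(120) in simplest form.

3*sqrt(30)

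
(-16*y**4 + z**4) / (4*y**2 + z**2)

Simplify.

Factor z**4 - (2*y)**4 and cancel (4*y**2 + z**2).

-4*y**2 + z**2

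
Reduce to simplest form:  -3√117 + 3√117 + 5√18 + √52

2*√13 + 15*√2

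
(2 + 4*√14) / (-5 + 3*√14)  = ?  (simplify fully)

(26*√14 + 178)/101

Multiply numerator and denominator by -3*√14 - 5.
Denominator becomes -101; numerator becomes -178 - 26*√14.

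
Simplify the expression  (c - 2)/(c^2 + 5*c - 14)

Factor: c^2 + 5*c - 14 = (c - 2)*(c + 7)
Cancel the common factor (c - 2).

1/(c + 7)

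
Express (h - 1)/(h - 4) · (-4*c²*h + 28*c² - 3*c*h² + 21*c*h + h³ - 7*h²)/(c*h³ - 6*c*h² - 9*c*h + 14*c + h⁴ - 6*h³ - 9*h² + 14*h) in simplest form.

Factor: -4*c²*h + 28*c² - 3*c*h² + 21*c*h + h³ - 7*h² = (-4*c + h)·(c + h)·(h - 7);  c*h³ - 6*c*h² - 9*c*h + 14*c + h⁴ - 6*h³ - 9*h² + 14*h = (h - 1)·(h - 7)·(h + 2)·(c + h)
Cancel the common factors (c + h), (h - 1), (h - 7).

(-4*c + h)/(h² - 2*h - 8)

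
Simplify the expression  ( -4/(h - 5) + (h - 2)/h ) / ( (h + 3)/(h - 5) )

Numerator: -4/(h - 5) + (h - 2)/h = (h**2 - 11*h + 10)/(h**2 - 5*h)
Denominator: (h + 3)/(h - 5) = (h + 3)/(h - 5)
Divide: ((h**2 - 11*h + 10)/(h**2 - 5*h)) · ((h - 5)/(h + 3)) = (h**2 - 11*h + 10)/(h**2 + 3*h)

(h**2 - 11*h + 10)/(h**2 + 3*h)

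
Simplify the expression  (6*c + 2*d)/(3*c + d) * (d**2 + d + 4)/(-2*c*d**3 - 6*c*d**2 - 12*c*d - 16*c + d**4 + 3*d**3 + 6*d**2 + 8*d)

Factor: 6*c + 2*d = 2*(3*c + d);  -2*c*d**3 - 6*c*d**2 - 12*c*d - 16*c + d**4 + 3*d**3 + 6*d**2 + 8*d = (-2*c + d)*(d + 2)*(d**2 + d + 4)
Cancel the common factors (d**2 + d + 4), (3*c + d).

-2/(2*c*d + 4*c - d**2 - 2*d)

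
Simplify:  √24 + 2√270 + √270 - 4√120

2*√6 + √30

√24 = 2*√6; 2√270 = 6*√30; √270 = 3*√30; 4√120 = 8*√30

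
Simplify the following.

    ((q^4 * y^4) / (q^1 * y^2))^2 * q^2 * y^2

Inside the bracket: q^3 * y^2
Raise to the power 2: q^6 * y^4
Multiply by q^2 * y^2: add exponents.

q^8*y^6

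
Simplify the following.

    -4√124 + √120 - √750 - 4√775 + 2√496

-20*√31 - 3*√30

4√124 = 8*√31; √120 = 2*√30; √750 = 5*√30; 4√775 = 20*√31; 2√496 = 8*√31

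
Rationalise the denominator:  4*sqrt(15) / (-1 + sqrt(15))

(2*sqrt(15) + 30)/7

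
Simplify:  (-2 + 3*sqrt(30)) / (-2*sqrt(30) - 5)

(-10 + sqrt(30))/5

Multiply numerator and denominator by -5 + 2*sqrt(30).
Denominator becomes -95; numerator becomes -19*sqrt(30) + 190.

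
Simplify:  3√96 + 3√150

3√96 = 12*√6; 3√150 = 15*√6
Combine: (12 + 15)·√6 = 27*√6

27*√6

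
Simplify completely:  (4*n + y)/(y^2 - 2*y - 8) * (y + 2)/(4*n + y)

1/(y - 4)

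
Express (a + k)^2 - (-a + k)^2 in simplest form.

Write as f(k,a) - f(k,-a) and expand.

4*a*k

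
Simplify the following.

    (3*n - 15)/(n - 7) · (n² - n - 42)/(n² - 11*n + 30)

Factor: 3*n - 15 = 3·(n - 5);  n² - n - 42 = (n + 6)·(n - 7);  n² - 11*n + 30 = (n - 6)·(n - 5)
Cancel the common factors (n - 7), (n - 5).

(3*n + 18)/(n - 6)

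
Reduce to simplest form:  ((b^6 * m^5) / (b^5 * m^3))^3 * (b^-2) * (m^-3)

Inside the bracket: b^1 * m^2
Raise to the power 3: b^3 * m^6
Multiply by (b^-2) * (m^-3): add exponents.

b*m^3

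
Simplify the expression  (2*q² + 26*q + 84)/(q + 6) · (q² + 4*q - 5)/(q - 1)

2*q² + 24*q + 70

Factor: 2*q² + 26*q + 84 = 2·(q + 6)·(q + 7);  q² + 4*q - 5 = (q + 5)·(q - 1)
Cancel the common factors (q + 6), (q - 1).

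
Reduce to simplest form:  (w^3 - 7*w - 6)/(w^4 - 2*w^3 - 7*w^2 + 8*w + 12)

1/(w - 2)

Factor: w^3 - 7*w - 6 = (w + 2)*(w - 3)*(w + 1);  w^4 - 2*w^3 - 7*w^2 + 8*w + 12 = (w + 2)*(w - 2)*(w + 1)*(w - 3)
Cancel the common factors (w + 2), (w + 1), (w - 3).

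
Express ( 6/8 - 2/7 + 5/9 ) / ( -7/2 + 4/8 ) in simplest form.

-257/756

Numerator: 6/8 - 2/7 + 5/9 = 257/252
Denominator: -7/2 + 4/8 = -3
Divide: (257/252) · (-1/3) = -257/756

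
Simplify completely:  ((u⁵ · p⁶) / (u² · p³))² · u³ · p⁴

p^10*u⁹

Inside the bracket: u³ · p³
Raise to the power 2: u⁶ · p⁶
Multiply by u³ · p⁴: add exponents.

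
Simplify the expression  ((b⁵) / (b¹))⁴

Inside the bracket: b⁴
Raise to the power 4: b^16

b^16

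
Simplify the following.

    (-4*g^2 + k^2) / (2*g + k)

-4*g^2 + k^2 factors as -(2*g - k)*(2*g + k).

-2*g + k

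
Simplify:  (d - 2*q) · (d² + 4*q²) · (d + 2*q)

d⁴ - 16*q⁴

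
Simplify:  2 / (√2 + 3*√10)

(-√2 + 3*√10)/44

Multiply numerator and denominator by -√2 + 3*√10.
Denominator becomes 88; numerator becomes -2*√2 + 6*√10.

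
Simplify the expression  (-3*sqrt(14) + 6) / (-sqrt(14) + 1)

Multiply numerator and denominator by 1 + sqrt(14).
Denominator becomes -13; numerator becomes -36 + 3*sqrt(14).

(-3*sqrt(14) + 36)/13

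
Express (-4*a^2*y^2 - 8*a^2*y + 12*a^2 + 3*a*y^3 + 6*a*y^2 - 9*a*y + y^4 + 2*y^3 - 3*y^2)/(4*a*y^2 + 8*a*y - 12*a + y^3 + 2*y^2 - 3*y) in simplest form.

-a + y

Factor: -4*a^2*y^2 - 8*a^2*y + 12*a^2 + 3*a*y^3 + 6*a*y^2 - 9*a*y + y^4 + 2*y^3 - 3*y^2 = (y - 1)*(4*a + y)*(y + 3)*(-a + y);  4*a*y^2 + 8*a*y - 12*a + y^3 + 2*y^2 - 3*y = (y - 1)*(y + 3)*(4*a + y)
Cancel the common factors (y + 3), (y - 1), (4*a + y).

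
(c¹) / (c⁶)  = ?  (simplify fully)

c^(-5)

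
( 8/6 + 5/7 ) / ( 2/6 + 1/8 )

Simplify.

344/77

Numerator: 8/6 + 5/7 = 43/21
Denominator: 2/6 + 1/8 = 11/24
Divide: (43/21) · (24/11) = 344/77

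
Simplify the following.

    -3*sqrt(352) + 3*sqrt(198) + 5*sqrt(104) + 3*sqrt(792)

3*sqrt(352) = 12*sqrt(22); 3*sqrt(198) = 9*sqrt(22); 5*sqrt(104) = 10*sqrt(26); 3*sqrt(792) = 18*sqrt(22)

10*sqrt(26) + 15*sqrt(22)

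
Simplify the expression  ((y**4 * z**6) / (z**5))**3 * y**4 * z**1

y**16*z**4

Inside the bracket: y**4 * z**1
Raise to the power 3: y**12 * z**3
Multiply by y**4 * z**1: add exponents.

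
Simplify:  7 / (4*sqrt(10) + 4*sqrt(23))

Multiply numerator and denominator by -4*sqrt(23) + 4*sqrt(10).
Denominator becomes -208; numerator becomes -28*sqrt(23) + 28*sqrt(10).

(-7*sqrt(10) + 7*sqrt(23))/52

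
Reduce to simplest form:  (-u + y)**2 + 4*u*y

Expand the square and combine the 4*u*y term.

(u + y)**2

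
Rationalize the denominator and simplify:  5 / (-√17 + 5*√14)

Multiply numerator and denominator by √17 + 5*√14.
Denominator becomes 333; numerator becomes 5*√17 + 25*√14.

(5*√17 + 25*√14)/333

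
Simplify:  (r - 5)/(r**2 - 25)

Factor: r**2 - 25 = (r - 5)*(r + 5)
Cancel the common factor (r - 5).

1/(r + 5)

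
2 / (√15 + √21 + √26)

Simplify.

Group as (√15 + √21) + √26; multiply by (√15 + √21) - √26, then rationalise the remaining surd.

(-3*√910 + 5*√26 + 10*√21 + 16*√15)/290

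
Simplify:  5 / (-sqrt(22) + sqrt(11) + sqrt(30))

(-95*sqrt(22) + 15*sqrt(30) + 205*sqrt(11) + 220*sqrt(15))/959

Group as (sqrt(11) + sqrt(30)) - sqrt(22); multiply by (sqrt(11) + sqrt(30)) + sqrt(22), then rationalise the remaining surd.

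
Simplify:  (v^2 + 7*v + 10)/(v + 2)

Factor: v^2 + 7*v + 10 = (v + 2)*(v + 5)
Cancel the common factor (v + 2).

v + 5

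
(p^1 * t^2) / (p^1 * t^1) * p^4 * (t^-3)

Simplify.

p^4/t^2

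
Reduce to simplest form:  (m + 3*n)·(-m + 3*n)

Difference of squares with P = 3*n, Q = m.

-m² + 9*n²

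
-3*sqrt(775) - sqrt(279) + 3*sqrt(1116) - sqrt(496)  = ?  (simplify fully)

3*sqrt(775) = 15*sqrt(31); sqrt(279) = 3*sqrt(31); 3*sqrt(1116) = 18*sqrt(31); sqrt(496) = 4*sqrt(31)
Combine: (-15 - 3 + 18 - 4)·sqrt(31) = -4*sqrt(31)

-4*sqrt(31)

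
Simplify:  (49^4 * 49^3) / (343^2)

7^8

49^4 = 7^8; 49^3 = 7^6; 343^2 = 7^6
Combine exponents: 7^8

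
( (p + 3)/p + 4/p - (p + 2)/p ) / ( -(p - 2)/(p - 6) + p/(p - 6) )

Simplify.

(5*p - 30)/(2*p)

Numerator: (p + 3)/p + 4/p - (p + 2)/p = 5/p
Denominator: -(p - 2)/(p - 6) + p/(p - 6) = 2/(p - 6)
Divide: (5/p) · (p/2 - 3) = (5*p - 30)/(2*p)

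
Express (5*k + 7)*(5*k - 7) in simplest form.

25*k^2 - 49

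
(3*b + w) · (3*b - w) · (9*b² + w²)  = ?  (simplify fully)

81*b⁴ - w⁴

((3*b)+w)((3*b)-w) = 9*b² - w²; continue pairing.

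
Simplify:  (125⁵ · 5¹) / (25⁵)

125⁵ = 5^15; 5¹ = 5^1; 25⁵ = 5^10
Combine exponents: 5^6

5^6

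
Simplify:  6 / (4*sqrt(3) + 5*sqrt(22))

Multiply numerator and denominator by -5*sqrt(22) + 4*sqrt(3).
Denominator becomes -502; numerator becomes -30*sqrt(22) + 24*sqrt(3).

(-12*sqrt(3) + 15*sqrt(22))/251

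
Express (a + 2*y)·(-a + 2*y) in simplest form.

Product of conjugates: (P+Q)(P-Q) = P^2 - Q^2.

-a² + 4*y²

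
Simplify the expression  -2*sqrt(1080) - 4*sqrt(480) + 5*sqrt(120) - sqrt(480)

-22*sqrt(30)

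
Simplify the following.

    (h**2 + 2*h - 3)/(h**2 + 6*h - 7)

Factor: h**2 + 2*h - 3 = (h + 3)*(h - 1);  h**2 + 6*h - 7 = (h + 7)*(h - 1)
Cancel the common factor (h - 1).

(h + 3)/(h + 7)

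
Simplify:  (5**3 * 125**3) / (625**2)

5**3 = 5**3; 125**3 = 5**9; 625**2 = 5**8
Combine exponents: 5**4

5**4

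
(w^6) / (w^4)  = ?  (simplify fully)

w^2

Quotient: w^2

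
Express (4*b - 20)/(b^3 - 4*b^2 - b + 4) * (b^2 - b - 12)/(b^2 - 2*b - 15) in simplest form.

4/(b^2 - 1)

Factor: 4*b - 20 = 4*(b - 5);  b^3 - 4*b^2 - b + 4 = (b - 4)*(b - 1)*(b + 1);  b^2 - b - 12 = (b - 4)*(b + 3);  b^2 - 2*b - 15 = (b - 5)*(b + 3)
Cancel the common factors (b - 5), (b + 3), (b - 4).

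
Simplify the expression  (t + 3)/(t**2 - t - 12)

Factor: t**2 - t - 12 = (t + 3)*(t - 4)
Cancel the common factor (t + 3).

1/(t - 4)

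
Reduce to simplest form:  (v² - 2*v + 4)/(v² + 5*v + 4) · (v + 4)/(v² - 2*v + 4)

1/(v + 1)

Factor: v² + 5*v + 4 = (v + 4)·(v + 1)
Cancel the common factors (v² - 2*v + 4), (v + 4).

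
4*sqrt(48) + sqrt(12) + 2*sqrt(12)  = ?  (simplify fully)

22*sqrt(3)

4*sqrt(48) = 16*sqrt(3); sqrt(12) = 2*sqrt(3); 2*sqrt(12) = 4*sqrt(3)
Combine: (16 + 2 + 4)·sqrt(3) = 22*sqrt(3)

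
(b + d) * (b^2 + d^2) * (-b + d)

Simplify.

-b^4 + d^4

Pair the conjugate factors: (d+b)(d-b) = -b^2 + d^2, then repeat with the next factor.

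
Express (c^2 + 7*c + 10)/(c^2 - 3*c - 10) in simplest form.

(c + 5)/(c - 5)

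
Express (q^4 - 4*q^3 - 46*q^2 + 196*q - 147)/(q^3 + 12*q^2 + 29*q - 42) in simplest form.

Factor: q^4 - 4*q^3 - 46*q^2 + 196*q - 147 = (q - 1)*(q - 7)*(q - 3)*(q + 7);  q^3 + 12*q^2 + 29*q - 42 = (q + 7)*(q + 6)*(q - 1)
Cancel the common factors (q - 1), (q + 7).

(q^2 - 10*q + 21)/(q + 6)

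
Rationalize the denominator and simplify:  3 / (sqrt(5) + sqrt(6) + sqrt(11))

Group as (sqrt(5) + sqrt(11)) + sqrt(6); multiply by (sqrt(5) + sqrt(11)) - sqrt(6), then rationalise the remaining surd.

(-sqrt(330) + 5*sqrt(6) + 6*sqrt(5))/20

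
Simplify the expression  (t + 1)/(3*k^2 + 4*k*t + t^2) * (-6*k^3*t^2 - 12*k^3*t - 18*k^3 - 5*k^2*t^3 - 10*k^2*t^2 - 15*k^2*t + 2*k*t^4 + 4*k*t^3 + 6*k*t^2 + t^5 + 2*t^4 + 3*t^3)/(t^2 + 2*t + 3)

-2*k*t - 2*k + t^2 + t

Factor: 3*k^2 + 4*k*t + t^2 = (3*k + t)*(k + t);  -6*k^3*t^2 - 12*k^3*t - 18*k^3 - 5*k^2*t^3 - 10*k^2*t^2 - 15*k^2*t + 2*k*t^4 + 4*k*t^3 + 6*k*t^2 + t^5 + 2*t^4 + 3*t^3 = (-2*k + t)*(k + t)*(3*k + t)*(t^2 + 2*t + 3)
Cancel the common factors (t^2 + 2*t + 3), (k + t), (3*k + t).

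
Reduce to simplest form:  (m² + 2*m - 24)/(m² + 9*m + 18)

Factor: m² + 2*m - 24 = (m + 6)·(m - 4);  m² + 9*m + 18 = (m + 3)·(m + 6)
Cancel the common factor (m + 6).

(m - 4)/(m + 3)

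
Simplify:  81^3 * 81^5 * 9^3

3^38

81^3 = 3^12; 81^5 = 3^20; 9^3 = 3^6
Combine exponents: 3^38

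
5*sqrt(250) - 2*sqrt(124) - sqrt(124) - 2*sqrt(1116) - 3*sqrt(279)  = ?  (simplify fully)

-27*sqrt(31) + 25*sqrt(10)

5*sqrt(250) = 25*sqrt(10); 2*sqrt(124) = 4*sqrt(31); sqrt(124) = 2*sqrt(31); 2*sqrt(1116) = 12*sqrt(31); 3*sqrt(279) = 9*sqrt(31)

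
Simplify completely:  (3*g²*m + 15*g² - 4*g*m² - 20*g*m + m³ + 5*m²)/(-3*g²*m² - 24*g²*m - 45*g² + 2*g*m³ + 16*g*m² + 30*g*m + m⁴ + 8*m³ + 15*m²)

(-3*g + m)/(3*g*m + 9*g + m² + 3*m)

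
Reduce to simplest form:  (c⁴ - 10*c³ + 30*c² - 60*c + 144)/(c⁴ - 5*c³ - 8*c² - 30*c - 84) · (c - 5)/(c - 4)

Factor: c⁴ - 10*c³ + 30*c² - 60*c + 144 = (c - 6)·(c² + 6)·(c - 4);  c⁴ - 5*c³ - 8*c² - 30*c - 84 = (c² + 6)·(c - 7)·(c + 2)
Cancel the common factors (c² + 6), (c - 4).

(c² - 11*c + 30)/(c² - 5*c - 14)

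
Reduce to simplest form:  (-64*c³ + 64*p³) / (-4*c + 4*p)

16*c² + 16*c*p + 16*p²

(4*p)^3 - (4*c)^3 = (-4*c + 4*p)(16*c² + 16*c*p + 16*p²).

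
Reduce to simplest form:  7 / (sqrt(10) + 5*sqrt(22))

(-7*sqrt(10) + 35*sqrt(22))/540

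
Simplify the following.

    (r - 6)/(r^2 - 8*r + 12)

Factor: r^2 - 8*r + 12 = (r - 2)*(r - 6)
Cancel the common factor (r - 6).

1/(r - 2)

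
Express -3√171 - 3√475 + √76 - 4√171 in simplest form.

-34*√19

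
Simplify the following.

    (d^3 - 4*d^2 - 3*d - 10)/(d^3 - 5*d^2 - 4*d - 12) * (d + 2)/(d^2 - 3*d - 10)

Factor: d^3 - 4*d^2 - 3*d - 10 = (d^2 + d + 2)*(d - 5);  d^3 - 5*d^2 - 4*d - 12 = (d - 6)*(d^2 + d + 2);  d^2 - 3*d - 10 = (d + 2)*(d - 5)
Cancel the common factors (d^2 + d + 2), (d - 5), (d + 2).

1/(d - 6)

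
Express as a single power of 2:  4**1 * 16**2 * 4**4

4**1 = 2**2; 16**2 = 2**8; 4**4 = 2**8
Combine exponents: 2**18

2**18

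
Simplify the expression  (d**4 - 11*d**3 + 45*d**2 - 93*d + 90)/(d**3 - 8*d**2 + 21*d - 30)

d - 3

Factor: d**4 - 11*d**3 + 45*d**2 - 93*d + 90 = (d**2 - 3*d + 6)*(d - 3)*(d - 5);  d**3 - 8*d**2 + 21*d - 30 = (d**2 - 3*d + 6)*(d - 5)
Cancel the common factors (d**2 - 3*d + 6), (d - 5).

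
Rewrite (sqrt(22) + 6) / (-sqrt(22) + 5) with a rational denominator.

Multiply numerator and denominator by sqrt(22) + 5.
Denominator becomes 3; numerator becomes 11*sqrt(22) + 52.

(11*sqrt(22) + 52)/3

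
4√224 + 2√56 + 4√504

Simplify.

44*√14

4√224 = 16*√14; 2√56 = 4*√14; 4√504 = 24*√14
Combine: (16 + 4 + 24)·√14 = 44*√14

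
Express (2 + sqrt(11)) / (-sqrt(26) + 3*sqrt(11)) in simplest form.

Multiply numerator and denominator by sqrt(26) + 3*sqrt(11).
Denominator becomes 73; numerator becomes 2*sqrt(26) + sqrt(286) + 6*sqrt(11) + 33.

(2*sqrt(26) + sqrt(286) + 6*sqrt(11) + 33)/73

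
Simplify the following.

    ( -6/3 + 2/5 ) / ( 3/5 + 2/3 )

Numerator: -6/3 + 2/5 = -8/5
Denominator: 3/5 + 2/3 = 19/15
Divide: (-8/5) · (15/19) = -24/19

-24/19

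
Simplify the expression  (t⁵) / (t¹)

t⁴

Quotient: t⁴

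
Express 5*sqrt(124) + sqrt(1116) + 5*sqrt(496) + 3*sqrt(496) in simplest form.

5*sqrt(124) = 10*sqrt(31); sqrt(1116) = 6*sqrt(31); 5*sqrt(496) = 20*sqrt(31); 3*sqrt(496) = 12*sqrt(31)
Combine: (10 + 6 + 20 + 12)·sqrt(31) = 48*sqrt(31)

48*sqrt(31)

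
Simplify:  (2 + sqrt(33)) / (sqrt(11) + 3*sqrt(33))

Multiply numerator and denominator by -sqrt(11) + 3*sqrt(33).
Denominator becomes 286; numerator becomes -11*sqrt(3) - 2*sqrt(11) + 6*sqrt(33) + 99.

(-11*sqrt(3) - 2*sqrt(11) + 6*sqrt(33) + 99)/286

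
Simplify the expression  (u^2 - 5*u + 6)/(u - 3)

u - 2

Factor: u^2 - 5*u + 6 = (u - 3)*(u - 2)
Cancel the common factor (u - 3).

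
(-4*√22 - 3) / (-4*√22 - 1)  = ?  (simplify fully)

(8*√22 + 349)/351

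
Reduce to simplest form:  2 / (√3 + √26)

Multiply numerator and denominator by -√3 + √26.
Denominator becomes 23; numerator becomes -2*√3 + 2*√26.

(-2*√3 + 2*√26)/23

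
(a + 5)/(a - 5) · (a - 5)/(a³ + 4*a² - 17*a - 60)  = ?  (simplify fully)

1/(a² - a - 12)

Factor: a³ + 4*a² - 17*a - 60 = (a + 3)·(a + 5)·(a - 4)
Cancel the common factors (a + 5), (a - 5).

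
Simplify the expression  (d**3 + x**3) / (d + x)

Factor as (a+b)(a**2-ab+b**2) with a=d, b=x.

d**2 - d*x + x**2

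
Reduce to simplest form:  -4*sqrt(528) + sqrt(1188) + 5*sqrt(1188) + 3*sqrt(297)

4*sqrt(528) = 16*sqrt(33); sqrt(1188) = 6*sqrt(33); 5*sqrt(1188) = 30*sqrt(33); 3*sqrt(297) = 9*sqrt(33)

29*sqrt(33)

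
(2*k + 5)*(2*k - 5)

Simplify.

Difference of squares with P = 2*k, Q = 5.

4*k**2 - 25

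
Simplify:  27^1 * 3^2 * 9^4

27^1 = 3^3; 3^2 = 3^2; 9^4 = 3^8
Combine exponents: 3^13

3^13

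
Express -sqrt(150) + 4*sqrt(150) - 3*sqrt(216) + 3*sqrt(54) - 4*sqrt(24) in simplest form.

-2*sqrt(6)

sqrt(150) = 5*sqrt(6); 4*sqrt(150) = 20*sqrt(6); 3*sqrt(216) = 18*sqrt(6); 3*sqrt(54) = 9*sqrt(6); 4*sqrt(24) = 8*sqrt(6)
Combine: (-5 + 20 - 18 + 9 - 8)·sqrt(6) = -2*sqrt(6)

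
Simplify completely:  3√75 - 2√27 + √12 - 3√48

-√3

3√75 = 15*√3; 2√27 = 6*√3; √12 = 2*√3; 3√48 = 12*√3
Combine: (15 - 6 + 2 - 12)·√3 = -√3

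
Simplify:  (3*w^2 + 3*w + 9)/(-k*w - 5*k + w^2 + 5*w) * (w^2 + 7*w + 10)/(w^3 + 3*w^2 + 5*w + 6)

Factor: 3*w^2 + 3*w + 9 = 3*(w^2 + w + 3);  -k*w - 5*k + w^2 + 5*w = (w + 5)*(-k + w);  w^2 + 7*w + 10 = (w + 2)*(w + 5);  w^3 + 3*w^2 + 5*w + 6 = (w + 2)*(w^2 + w + 3)
Cancel the common factors (w^2 + w + 3), (w + 2), (w + 5).

3/(-k + w)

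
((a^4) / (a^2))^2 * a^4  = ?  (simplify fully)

Inside the bracket: a^2
Raise to the power 2: a^4
Multiply by a^4: add exponents.

a^8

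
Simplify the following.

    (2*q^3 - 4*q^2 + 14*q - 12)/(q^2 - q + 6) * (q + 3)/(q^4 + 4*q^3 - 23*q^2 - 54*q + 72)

Factor: 2*q^3 - 4*q^2 + 14*q - 12 = 2*(q^2 - q + 6)*(q - 1);  q^4 + 4*q^3 - 23*q^2 - 54*q + 72 = (q + 6)*(q + 3)*(q - 1)*(q - 4)
Cancel the common factors (q^2 - q + 6), (q - 1), (q + 3).

2/(q^2 + 2*q - 24)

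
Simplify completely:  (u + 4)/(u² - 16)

Factor: u² - 16 = (u - 4)·(u + 4)
Cancel the common factor (u + 4).

1/(u - 4)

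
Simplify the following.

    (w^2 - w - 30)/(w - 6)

w + 5

Factor: w^2 - w - 30 = (w + 5)*(w - 6)
Cancel the common factor (w - 6).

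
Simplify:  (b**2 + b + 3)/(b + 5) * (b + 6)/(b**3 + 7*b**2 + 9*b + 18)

1/(b + 5)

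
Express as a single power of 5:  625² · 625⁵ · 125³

625² = 5^8; 625⁵ = 5^20; 125³ = 5^9
Combine exponents: 5^37

5^37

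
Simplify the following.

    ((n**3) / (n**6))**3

Inside the bracket: (n**-3)
Raise to the power 3: (n**-9)

n**(-9)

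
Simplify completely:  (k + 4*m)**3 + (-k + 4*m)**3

Only the even-power cross terms survive.

24*k**2*m + 128*m**3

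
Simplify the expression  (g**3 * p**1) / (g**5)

p/g**2

Quotient: (g**-2) * p**1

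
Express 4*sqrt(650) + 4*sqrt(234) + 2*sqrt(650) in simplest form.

4*sqrt(650) = 20*sqrt(26); 4*sqrt(234) = 12*sqrt(26); 2*sqrt(650) = 10*sqrt(26)
Combine: (20 + 12 + 10)·sqrt(26) = 42*sqrt(26)

42*sqrt(26)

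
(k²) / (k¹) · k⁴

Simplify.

Quotient: k¹
Multiply by k⁴: add exponents.

k⁵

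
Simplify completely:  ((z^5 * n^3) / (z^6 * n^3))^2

z^(-2)

Inside the bracket: (z^-1)
Raise to the power 2: (z^-2)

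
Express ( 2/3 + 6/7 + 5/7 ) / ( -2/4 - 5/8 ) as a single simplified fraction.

-376/189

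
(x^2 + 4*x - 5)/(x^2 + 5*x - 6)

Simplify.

(x + 5)/(x + 6)

Factor: x^2 + 4*x - 5 = (x - 1)*(x + 5);  x^2 + 5*x - 6 = (x - 1)*(x + 6)
Cancel the common factor (x - 1).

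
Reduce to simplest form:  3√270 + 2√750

19*√30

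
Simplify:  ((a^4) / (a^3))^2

Inside the bracket: a^1
Raise to the power 2: a^2

a^2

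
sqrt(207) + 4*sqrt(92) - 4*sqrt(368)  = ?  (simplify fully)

-5*sqrt(23)

sqrt(207) = 3*sqrt(23); 4*sqrt(92) = 8*sqrt(23); 4*sqrt(368) = 16*sqrt(23)
Combine: (3 + 8 - 16)·sqrt(23) = -5*sqrt(23)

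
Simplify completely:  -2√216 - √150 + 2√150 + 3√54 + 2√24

2√216 = 12*√6; √150 = 5*√6; 2√150 = 10*√6; 3√54 = 9*√6; 2√24 = 4*√6
Combine: (-12 - 5 + 10 + 9 + 4)·√6 = 6*√6

6*√6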